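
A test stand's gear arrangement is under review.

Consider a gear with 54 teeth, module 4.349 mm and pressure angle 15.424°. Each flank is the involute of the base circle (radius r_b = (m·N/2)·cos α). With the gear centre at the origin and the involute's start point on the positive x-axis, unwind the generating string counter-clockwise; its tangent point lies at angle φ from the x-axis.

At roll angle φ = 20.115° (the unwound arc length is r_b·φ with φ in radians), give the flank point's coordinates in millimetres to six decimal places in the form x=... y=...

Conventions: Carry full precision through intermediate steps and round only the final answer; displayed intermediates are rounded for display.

recognized (one wheel, involute flank): single-mesh tooth geometry, m = 4.349, N = 54
pitch radius r_p = m·N/2 = 4.349·54/2 = 117.423000
base radius r_b = r_p·cos α = 117.423000·cos 15.424° = 113.193903
roll angle φ = 20.115° = 0.35107298 rad
x = r_b·(cos φ + φ·sin φ) = 119.956129
y = r_b·(sin φ − φ·cos φ) = 1.612619

x=119.956129 y=1.612619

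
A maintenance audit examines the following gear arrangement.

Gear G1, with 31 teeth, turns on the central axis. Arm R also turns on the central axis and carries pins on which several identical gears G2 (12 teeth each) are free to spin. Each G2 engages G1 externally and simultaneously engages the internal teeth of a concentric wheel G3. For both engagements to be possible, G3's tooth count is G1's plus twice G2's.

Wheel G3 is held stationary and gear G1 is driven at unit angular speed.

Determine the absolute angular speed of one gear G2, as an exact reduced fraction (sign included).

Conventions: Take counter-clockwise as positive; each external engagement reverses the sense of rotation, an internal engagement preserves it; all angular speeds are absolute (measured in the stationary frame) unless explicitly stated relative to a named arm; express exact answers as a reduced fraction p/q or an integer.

recognized (axles ride arm R): planetary set, 31/12/55 teeth
ring teeth: 31 + 2·12 = 55
31(ω_sun−ω_arm) = −55(ω_ring−ω_arm),  ω_ring = 0, ω_sun = 1
31(1−ω_arm) = −55(0−ω_arm)  ⇒  86·ω_arm = 31  ⇒  ω_arm = 31/86
sun–planet mesh: 31·(1−31/86) = −12·(ω_p−ω_arm)  ⇒  ω_p−ω_arm = -1705/1032
ω_p = 31/86 − 1705/1032 = -31/24
exact speed ratio = -31/24

-31/24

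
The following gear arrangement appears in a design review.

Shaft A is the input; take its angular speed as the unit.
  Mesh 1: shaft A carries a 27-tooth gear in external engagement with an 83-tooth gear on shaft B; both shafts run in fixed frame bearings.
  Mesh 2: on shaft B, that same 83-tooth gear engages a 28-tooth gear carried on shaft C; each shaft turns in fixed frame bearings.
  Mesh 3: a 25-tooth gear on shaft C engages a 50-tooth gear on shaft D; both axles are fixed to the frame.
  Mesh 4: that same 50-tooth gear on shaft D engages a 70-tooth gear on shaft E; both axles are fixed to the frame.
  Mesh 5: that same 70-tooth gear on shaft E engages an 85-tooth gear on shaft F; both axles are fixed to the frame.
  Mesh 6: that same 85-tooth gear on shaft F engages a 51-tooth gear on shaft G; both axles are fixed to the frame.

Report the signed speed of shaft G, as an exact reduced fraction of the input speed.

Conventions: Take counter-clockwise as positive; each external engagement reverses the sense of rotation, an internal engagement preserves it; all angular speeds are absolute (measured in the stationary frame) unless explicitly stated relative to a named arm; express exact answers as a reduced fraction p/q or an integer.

225/476

6-mesh fixed-axis compound train (all bearings frame-fixed)
mesh 1 [27T→83T]: |ω|/ω_in = 1×27/83 = 27/83, sense flips to −
mesh 2 [83T→28T]: |ω|/ω_in = (27/83)×83/28 = 27/28, sense flips to +
mesh 3 [25T→50T]: |ω|/ω_in = (27/28)×25/50 = 27/56, sense flips to −
mesh 4 [50T→70T]: |ω|/ω_in = (27/56)×50/70 = 135/392, sense flips to +
mesh 5 [70T→85T]: |ω|/ω_in = (135/392)×70/85 = 135/476, sense flips to −
mesh 6 [85T→51T]: |ω|/ω_in = (135/476)×85/51 = 225/476, sense flips to +
signed output speed (× input speed) = 225/476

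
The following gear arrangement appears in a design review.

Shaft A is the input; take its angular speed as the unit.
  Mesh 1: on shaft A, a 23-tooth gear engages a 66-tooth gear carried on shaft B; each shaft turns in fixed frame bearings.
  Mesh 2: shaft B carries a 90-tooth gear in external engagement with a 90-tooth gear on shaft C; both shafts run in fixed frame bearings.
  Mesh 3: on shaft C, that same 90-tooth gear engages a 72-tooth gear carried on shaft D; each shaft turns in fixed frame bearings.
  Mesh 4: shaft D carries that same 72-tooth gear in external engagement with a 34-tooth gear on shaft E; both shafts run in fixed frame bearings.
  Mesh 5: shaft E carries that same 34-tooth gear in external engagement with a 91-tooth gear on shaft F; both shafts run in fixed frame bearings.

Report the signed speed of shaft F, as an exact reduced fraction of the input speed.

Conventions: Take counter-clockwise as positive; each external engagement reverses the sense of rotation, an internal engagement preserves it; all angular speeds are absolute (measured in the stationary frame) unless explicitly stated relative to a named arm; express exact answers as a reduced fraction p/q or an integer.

-345/1001

5-mesh fixed-axis compound train (all bearings frame-fixed)
mesh 1 [23T→66T]: |ω|/ω_in = 1×23/66 = 23/66, sense flips to −
mesh 2 [90T→90T]: |ω|/ω_in = (23/66)×90/90 = 23/66, sense flips to +
mesh 3 [90T→72T]: |ω|/ω_in = (23/66)×90/72 = 115/264, sense flips to −
mesh 4 [72T→34T]: |ω|/ω_in = (115/264)×72/34 = 345/374, sense flips to +
mesh 5 [34T→91T]: |ω|/ω_in = (345/374)×34/91 = 345/1001, sense flips to −
signed output speed (× input speed) = -345/1001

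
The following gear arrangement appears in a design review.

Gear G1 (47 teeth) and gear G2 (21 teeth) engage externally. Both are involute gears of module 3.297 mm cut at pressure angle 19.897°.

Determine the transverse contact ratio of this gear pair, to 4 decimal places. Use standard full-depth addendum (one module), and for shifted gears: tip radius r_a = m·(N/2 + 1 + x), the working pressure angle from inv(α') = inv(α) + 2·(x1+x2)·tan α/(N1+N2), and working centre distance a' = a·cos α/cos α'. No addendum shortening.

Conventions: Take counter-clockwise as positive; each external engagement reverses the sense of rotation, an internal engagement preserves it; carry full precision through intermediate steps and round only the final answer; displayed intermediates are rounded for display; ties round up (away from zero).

1.6610

single-mesh involute tooth geometry (47T engaging 21T at module 3.297)
base radii: r_b1 = 72.854435, r_b2 = 32.551981
tip radii: r_a1 = 80.776500, r_a2 = 37.915500
no profile shift: α' = α, a' = a
action lengths: √(r_a1²−r_b1²) = 34.886592, √(r_a2²−r_b2²) = 19.441030
base pitch p_b = π·m·cos α = 9.739530
CR = (34.886592 + 19.441030 − 112.098000·sin 19.89700°)/9.739530 = 1.660991
contact ratio ≈ 1.6610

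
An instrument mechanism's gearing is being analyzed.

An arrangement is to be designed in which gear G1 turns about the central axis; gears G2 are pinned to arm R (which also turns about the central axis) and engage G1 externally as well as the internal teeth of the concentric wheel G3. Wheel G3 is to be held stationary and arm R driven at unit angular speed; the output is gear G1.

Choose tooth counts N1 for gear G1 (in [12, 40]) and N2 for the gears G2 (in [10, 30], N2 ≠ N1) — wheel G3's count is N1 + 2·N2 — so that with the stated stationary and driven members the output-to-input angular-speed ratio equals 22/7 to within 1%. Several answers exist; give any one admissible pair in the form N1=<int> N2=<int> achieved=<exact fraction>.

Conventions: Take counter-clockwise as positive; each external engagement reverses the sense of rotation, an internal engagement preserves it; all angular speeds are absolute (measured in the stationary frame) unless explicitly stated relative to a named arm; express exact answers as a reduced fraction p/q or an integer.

N1=21 N2=12 achieved=22/7

class = planetary set [ratio 22/7 wanted; Willis about the carrier]
Willis with ω_ring = 0: ω_sun/ω_arm = (N1+N3)/N1; set equal to 22/7  ⇒  N3/N1 = 22/7 − 1 = 15/7
N3 = N1 + 2·N2  ⇒  N2/N1 = (N3/N1 − 1)/2 = (15/7 − 1)/2 = 4/7
smallest multiple with N1 ≥ 12 and N2 ≥ 10: k = 3  ⇒  N1 = 3·7 = 21, N2 = 3·4 = 12 (N1 ≤ 40, N2 ≤ 30, N2 ≠ N1 ✓), N3 = 21 + 2·12 = 45
check: (N1+N3)/N1 with N1 = 21, N3 = 45 gives 22/7; |achieved − target| = 0 ≤ 11/350 ✓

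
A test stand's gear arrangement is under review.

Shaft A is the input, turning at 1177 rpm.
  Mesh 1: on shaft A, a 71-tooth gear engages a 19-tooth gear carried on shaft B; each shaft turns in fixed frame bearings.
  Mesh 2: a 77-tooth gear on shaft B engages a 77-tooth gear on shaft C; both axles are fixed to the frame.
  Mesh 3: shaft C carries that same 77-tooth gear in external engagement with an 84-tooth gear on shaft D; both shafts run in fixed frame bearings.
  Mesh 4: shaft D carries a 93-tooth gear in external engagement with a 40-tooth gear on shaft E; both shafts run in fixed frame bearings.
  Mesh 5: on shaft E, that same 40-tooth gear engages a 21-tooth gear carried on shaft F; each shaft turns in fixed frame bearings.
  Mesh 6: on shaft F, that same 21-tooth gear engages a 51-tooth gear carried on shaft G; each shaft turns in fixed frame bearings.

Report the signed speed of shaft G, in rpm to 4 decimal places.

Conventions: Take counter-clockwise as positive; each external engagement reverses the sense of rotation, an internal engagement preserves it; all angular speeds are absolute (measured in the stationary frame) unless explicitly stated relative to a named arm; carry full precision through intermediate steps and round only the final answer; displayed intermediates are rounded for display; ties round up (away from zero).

6-mesh fixed-axis compound train (all bearings frame-fixed)
mesh 1 [71T→19T]: ω = 1177.0000×71/19 = 4398.2632 rpm, sense flips to −
mesh 2 [77T→77T]: ω = 4398.2632×77/77 = 4398.2632 rpm, sense flips to +
mesh 3 [77T→84T]: ω = 4398.2632×77/84 = 4031.7412 rpm, sense flips to −
mesh 4 [93T→40T]: ω = 4031.7412×93/40 = 9373.7984 rpm, sense flips to +
mesh 5 [40T→21T]: ω = 9373.7984×40/21 = 17854.8540 rpm, sense flips to −
mesh 6 [21T→51T]: ω = 17854.8540×21/51 = 7351.9987 rpm, sense flips to +
signed output speed = +7351.9987 rpm

+7351.9987 rpm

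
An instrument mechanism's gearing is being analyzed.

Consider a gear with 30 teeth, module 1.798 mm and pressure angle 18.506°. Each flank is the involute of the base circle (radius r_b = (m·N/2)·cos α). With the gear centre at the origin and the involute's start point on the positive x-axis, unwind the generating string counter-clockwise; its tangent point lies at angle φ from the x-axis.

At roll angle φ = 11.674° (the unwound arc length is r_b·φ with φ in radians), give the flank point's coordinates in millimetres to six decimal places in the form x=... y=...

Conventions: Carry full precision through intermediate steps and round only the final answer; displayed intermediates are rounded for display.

x=26.100764 y=0.071811

single-mesh involute tooth geometry (30T wheel at module 1.798)
pitch radius r_p = m·N/2 = 1.798·30/2 = 26.970000
base radius r_b = r_p·cos α = 26.970000·cos 18.506° = 25.575393
roll angle φ = 11.674° = 0.20374974 rad
x = r_b·(cos φ + φ·sin φ) = 26.100764
y = r_b·(sin φ − φ·cos φ) = 0.071811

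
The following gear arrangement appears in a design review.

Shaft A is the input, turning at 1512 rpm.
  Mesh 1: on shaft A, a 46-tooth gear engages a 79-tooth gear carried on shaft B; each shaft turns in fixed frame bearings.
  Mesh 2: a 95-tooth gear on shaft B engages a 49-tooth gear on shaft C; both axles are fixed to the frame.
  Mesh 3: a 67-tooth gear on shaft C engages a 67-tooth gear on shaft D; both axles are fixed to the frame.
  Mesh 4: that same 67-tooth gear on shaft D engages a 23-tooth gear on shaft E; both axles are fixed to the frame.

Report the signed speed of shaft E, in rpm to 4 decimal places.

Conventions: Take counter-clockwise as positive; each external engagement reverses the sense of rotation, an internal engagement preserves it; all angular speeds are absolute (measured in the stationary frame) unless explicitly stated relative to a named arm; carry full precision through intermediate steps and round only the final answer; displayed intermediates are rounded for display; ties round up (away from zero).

+4972.2966 rpm

4-mesh fixed-axis compound train (all bearings frame-fixed)
mesh 1 [46T→79T]: ω = 1512.0000×46/79 = 880.4051 rpm, sense flips to −
mesh 2 [95T→49T]: ω = 880.4051×95/49 = 1706.9078 rpm, sense flips to +
mesh 3 [67T→67T]: ω = 1706.9078×67/67 = 1706.9078 rpm, sense flips to −
mesh 4 [67T→23T]: ω = 1706.9078×67/23 = 4972.2966 rpm, sense flips to +
signed output speed = +4972.2966 rpm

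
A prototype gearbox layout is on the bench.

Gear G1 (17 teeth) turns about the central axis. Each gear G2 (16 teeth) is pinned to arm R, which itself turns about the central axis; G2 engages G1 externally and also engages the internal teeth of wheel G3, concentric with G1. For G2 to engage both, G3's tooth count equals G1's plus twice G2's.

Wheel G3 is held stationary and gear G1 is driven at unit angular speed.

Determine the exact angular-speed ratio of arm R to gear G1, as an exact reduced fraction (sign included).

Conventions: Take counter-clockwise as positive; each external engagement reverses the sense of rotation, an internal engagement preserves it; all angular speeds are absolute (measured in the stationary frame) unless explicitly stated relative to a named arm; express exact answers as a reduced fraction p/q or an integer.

topology: planetary set — G1 17T / G2 16T / G3 49T, arm = carrier (Willis)
ring teeth: 17 + 2·16 = 49
17(ω_sun−ω_arm) = −49(ω_ring−ω_arm),  ω_ring = 0, ω_sun = 1
17(1−ω_arm) = −49(0−ω_arm)  ⇒  66·ω_arm = 17  ⇒  ω_arm = 17/66
ω_out/ω_in = 17/66

17/66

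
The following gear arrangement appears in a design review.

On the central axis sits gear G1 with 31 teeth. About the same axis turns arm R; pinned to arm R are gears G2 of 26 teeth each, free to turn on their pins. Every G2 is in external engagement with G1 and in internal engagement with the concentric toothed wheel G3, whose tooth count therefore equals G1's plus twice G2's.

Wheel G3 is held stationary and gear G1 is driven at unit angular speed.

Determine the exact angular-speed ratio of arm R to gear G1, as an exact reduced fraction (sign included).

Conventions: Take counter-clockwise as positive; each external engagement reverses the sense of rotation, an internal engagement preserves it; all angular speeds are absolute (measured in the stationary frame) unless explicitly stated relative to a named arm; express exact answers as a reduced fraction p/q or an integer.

31/114

class = planetary set [G3 = 31+2·26 = 83; Willis about the carrier]
ring teeth: 31 + 2·26 = 83
31(ω_sun−ω_arm) = −83(ω_ring−ω_arm),  ω_ring = 0, ω_sun = 1
31(1−ω_arm) = −83(0−ω_arm)  ⇒  114·ω_arm = 31  ⇒  ω_arm = 31/114
ω_out/ω_in = 31/114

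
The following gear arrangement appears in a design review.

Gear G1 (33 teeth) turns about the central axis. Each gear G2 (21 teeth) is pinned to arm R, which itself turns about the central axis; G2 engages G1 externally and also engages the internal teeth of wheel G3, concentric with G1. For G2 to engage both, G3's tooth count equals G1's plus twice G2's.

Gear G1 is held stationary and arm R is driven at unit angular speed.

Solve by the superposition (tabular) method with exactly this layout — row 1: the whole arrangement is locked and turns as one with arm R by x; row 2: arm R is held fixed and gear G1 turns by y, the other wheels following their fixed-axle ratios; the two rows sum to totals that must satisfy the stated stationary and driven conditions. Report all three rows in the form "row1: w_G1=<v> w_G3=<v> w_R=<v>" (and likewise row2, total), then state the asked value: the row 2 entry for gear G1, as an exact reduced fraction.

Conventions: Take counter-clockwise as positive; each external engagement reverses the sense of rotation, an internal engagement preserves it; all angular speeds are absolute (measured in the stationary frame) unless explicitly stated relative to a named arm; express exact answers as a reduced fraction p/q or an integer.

topology: planetary set — G1 33T / G2 21T / G3 75T, arm = carrier (Willis)
row 1 — lock + rotate with arm: ω_sun = ω_ring = ω_arm = x
row 2: sun turns y, ring = −(33/75)·y, arm 0
boundary: total ω_sun = x + y = 0 and total ω_arm = x = 1  ⇒  y = -1, x = 1
row 2 ring = −(33/75)·(-1) = 11/25
totals (row 1 + row 2): sun 1 + (-1) = 0, ring 1 + 11/25 = 36/25, arm 1 + 0 = 1
asked cell (row2, sun) = -1

row1: w_G1=1 w_G3=1 w_R=1
row2: w_G1=-1 w_G3=11/25 w_R=0
total: w_G1=0 w_G3=36/25 w_R=1
asked value: -1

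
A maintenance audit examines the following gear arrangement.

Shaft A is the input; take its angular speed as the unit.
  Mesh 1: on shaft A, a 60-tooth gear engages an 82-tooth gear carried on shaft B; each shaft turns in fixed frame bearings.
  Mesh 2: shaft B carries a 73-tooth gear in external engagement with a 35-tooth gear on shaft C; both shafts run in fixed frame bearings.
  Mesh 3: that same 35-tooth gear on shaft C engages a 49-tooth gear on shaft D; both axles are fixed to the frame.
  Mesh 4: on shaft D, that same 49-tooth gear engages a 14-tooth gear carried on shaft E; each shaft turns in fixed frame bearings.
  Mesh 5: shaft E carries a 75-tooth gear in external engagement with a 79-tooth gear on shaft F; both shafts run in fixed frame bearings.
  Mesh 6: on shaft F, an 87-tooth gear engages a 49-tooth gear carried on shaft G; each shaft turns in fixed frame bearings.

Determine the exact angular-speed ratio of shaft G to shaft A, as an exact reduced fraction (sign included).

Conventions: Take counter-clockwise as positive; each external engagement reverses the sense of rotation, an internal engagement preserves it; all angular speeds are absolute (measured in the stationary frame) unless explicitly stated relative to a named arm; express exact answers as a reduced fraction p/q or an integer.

7144875/1110977

class = fixed-axis compound train [6 meshes; 6 ratios multiply, 6 sense flips]
mesh 1 [60T→82T]: running ratio 30/41, sense −
mesh 2 [73T→35T]: running ratio 438/287, sense +
mesh 3 [35T→49T]: running ratio 2190/2009, sense −
mesh 4 [49T→14T]: running ratio 1095/287, sense +
mesh 5 [75T→79T]: running ratio 82125/22673, sense −
mesh 6 [87T→49T]: running ratio 7144875/1110977, sense +
ω_out/ω_in = 7144875/1110977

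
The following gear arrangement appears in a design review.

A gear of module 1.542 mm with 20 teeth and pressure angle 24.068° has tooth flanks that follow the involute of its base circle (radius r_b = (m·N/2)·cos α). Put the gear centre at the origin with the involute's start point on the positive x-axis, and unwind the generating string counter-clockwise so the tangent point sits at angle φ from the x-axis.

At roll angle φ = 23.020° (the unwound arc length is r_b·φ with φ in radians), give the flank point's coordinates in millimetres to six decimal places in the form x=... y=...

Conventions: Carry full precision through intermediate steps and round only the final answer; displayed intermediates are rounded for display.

recognized (one wheel, involute flank): single-mesh tooth geometry, m = 1.542, N = 20
pitch radius r_p = m·N/2 = 1.542·20/2 = 15.420000
base radius r_b = r_p·cos α = 15.420000·cos 24.068° = 14.079417
roll angle φ = 23.020° = 0.40177479 rad
x = r_b·(cos φ + φ·sin φ) = 15.170339
y = r_b·(sin φ − φ·cos φ) = 0.299492

x=15.170339 y=0.299492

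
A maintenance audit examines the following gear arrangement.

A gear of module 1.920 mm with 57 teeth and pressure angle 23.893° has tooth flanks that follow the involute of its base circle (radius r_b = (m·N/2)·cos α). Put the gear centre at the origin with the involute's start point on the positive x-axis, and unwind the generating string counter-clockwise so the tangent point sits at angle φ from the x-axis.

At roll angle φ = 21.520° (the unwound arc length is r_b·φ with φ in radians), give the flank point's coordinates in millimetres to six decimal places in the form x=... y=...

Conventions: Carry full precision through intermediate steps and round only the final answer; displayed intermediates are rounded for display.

x=53.436150 y=0.871234

recognized (one wheel, involute flank): single-mesh tooth geometry, m = 1.920, N = 57
pitch radius r_p = m·N/2 = 1.920·57/2 = 54.720000
base radius r_b = r_p·cos α = 54.720000·cos 23.893° = 50.030685
roll angle φ = 21.520° = 0.37559486 rad
x = r_b·(cos φ + φ·sin φ) = 53.436150
y = r_b·(sin φ − φ·cos φ) = 0.871234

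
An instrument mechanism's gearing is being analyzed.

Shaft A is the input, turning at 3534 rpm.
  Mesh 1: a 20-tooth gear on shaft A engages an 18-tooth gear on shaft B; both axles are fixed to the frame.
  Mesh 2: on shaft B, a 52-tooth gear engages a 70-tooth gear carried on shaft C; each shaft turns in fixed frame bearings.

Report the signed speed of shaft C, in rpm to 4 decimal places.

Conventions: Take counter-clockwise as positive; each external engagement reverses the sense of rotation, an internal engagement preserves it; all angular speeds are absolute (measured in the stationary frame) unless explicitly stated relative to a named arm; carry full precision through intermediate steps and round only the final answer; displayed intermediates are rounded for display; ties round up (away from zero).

+2916.9524 rpm

class = fixed-axis compound train [2 meshes; 2 ratios multiply, 2 sense flips]
mesh 1 [20T→18T]: ω = 3534.0000×20/18 = 3926.6667 rpm, sense flips to −
mesh 2 [52T→70T]: ω = 3926.6667×52/70 = 2916.9524 rpm, sense flips to +
signed output speed = +2916.9524 rpm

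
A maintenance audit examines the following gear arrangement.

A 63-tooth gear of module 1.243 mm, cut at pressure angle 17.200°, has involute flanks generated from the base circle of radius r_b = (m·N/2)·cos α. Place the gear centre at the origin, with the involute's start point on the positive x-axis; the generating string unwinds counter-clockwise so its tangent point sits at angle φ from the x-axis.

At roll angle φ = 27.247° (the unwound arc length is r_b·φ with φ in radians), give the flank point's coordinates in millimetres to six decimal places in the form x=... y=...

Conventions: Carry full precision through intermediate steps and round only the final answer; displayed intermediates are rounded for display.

x=41.396671 y=1.310766

recognized (one wheel, involute flank): single-mesh tooth geometry, m = 1.243, N = 63
pitch radius r_p = m·N/2 = 1.243·63/2 = 39.154500
base radius r_b = r_p·cos α = 39.154500·cos 17.200° = 37.403447
roll angle φ = 27.247° = 0.47554986 rad
x = r_b·(cos φ + φ·sin φ) = 41.396671
y = r_b·(sin φ − φ·cos φ) = 1.310766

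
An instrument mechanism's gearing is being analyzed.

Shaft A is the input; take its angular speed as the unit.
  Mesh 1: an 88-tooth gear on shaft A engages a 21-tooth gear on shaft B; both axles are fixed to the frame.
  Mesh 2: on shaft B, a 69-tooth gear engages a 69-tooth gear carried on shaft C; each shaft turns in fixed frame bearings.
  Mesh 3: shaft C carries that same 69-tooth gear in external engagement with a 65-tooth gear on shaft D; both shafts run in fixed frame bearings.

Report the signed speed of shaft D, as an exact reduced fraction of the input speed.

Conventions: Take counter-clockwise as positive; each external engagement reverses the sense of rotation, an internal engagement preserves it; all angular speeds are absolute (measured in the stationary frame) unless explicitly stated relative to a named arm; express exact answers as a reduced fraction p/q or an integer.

-2024/455

3-mesh fixed-axis compound train (all bearings frame-fixed)
mesh 1 [88T→21T]: |ω|/ω_in = 1×88/21 = 88/21, sense flips to −
mesh 2 [69T→69T]: |ω|/ω_in = (88/21)×69/69 = 88/21, sense flips to +
mesh 3 [69T→65T]: |ω|/ω_in = (88/21)×69/65 = 2024/455, sense flips to −
signed output speed (× input speed) = -2024/455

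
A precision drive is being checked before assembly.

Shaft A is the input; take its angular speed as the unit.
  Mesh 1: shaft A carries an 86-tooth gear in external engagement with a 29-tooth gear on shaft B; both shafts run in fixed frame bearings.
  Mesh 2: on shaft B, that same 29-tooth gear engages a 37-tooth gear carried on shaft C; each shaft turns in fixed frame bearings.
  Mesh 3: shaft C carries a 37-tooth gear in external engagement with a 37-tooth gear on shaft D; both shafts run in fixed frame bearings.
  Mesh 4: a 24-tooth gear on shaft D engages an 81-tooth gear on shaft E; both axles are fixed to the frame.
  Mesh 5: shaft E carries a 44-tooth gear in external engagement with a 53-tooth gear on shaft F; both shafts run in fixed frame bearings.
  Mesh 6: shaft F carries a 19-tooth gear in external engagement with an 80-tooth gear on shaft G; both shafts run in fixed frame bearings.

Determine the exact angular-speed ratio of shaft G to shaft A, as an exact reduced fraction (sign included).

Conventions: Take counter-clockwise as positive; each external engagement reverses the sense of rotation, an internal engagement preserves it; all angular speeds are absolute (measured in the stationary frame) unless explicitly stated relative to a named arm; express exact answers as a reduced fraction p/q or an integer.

35948/264735

class = fixed-axis compound train [6 meshes; 6 ratios multiply, 6 sense flips]
mesh 1 [86T→29T]: running ratio 86/29, sense −
mesh 2 [29T→37T]: running ratio 86/37, sense +
mesh 3 [37T→37T]: running ratio 86/37, sense −
mesh 4 [24T→81T]: running ratio 688/999, sense +
mesh 5 [44T→53T]: running ratio 30272/52947, sense −
mesh 6 [19T→80T]: running ratio 35948/264735, sense +
ω_out/ω_in = 35948/264735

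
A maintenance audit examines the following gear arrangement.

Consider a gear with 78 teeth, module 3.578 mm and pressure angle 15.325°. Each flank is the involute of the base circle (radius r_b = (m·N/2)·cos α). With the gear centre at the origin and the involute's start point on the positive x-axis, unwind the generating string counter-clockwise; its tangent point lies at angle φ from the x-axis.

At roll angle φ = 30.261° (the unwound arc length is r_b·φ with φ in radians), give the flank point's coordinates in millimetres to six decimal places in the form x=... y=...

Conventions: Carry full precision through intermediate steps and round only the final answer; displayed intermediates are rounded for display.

class = single-mesh tooth geometry [base-circle involute, m = 3.578, 78T]
pitch radius r_p = m·N/2 = 3.578·78/2 = 139.542000
base radius r_b = r_p·cos α = 139.542000·cos 15.325° = 134.580192
roll angle φ = 30.261° = 0.52815408 rad
x = r_b·(cos φ + φ·sin φ) = 152.061707
y = r_b·(sin φ − φ·cos φ) = 6.426561

x=152.061707 y=6.426561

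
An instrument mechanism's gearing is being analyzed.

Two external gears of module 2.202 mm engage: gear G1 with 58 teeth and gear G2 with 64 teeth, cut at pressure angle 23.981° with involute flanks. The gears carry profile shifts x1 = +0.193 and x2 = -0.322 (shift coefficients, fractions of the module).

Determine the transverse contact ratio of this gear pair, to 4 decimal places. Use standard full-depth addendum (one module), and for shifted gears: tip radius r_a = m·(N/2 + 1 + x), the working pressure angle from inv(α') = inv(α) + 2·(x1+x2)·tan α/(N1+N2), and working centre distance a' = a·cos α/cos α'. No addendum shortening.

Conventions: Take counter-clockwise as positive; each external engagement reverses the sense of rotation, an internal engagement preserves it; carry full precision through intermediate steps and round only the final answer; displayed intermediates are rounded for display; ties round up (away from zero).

recognized (one external pair, fixed centres): single-mesh tooth geometry, m = 2.202, N1 = 58, N2 = 64
base radii: r_b1 = 58.345796, r_b2 = 64.381568
tip radii: r_a1 = 66.484986, r_a2 = 71.956956
inv(α') = inv(23.981°) + 2·(+0.193-0.322)·tan α/(58+64) = 0.02534328  ⇒  α' = 23.70505°
a' = a·cos α / cos α' = 134.3220·cos 23.981°/cos 23.70505° = 134.036399
action lengths: √(r_a1²−r_b1²) = 31.875092, √(r_a2²−r_b2²) = 32.137474
base pitch p_b = π·m·cos α = 6.320646
CR = (31.875092 + 32.137474 − 134.036399·sin 23.70505°)/6.320646 = 1.602069
contact ratio ≈ 1.6021

1.6021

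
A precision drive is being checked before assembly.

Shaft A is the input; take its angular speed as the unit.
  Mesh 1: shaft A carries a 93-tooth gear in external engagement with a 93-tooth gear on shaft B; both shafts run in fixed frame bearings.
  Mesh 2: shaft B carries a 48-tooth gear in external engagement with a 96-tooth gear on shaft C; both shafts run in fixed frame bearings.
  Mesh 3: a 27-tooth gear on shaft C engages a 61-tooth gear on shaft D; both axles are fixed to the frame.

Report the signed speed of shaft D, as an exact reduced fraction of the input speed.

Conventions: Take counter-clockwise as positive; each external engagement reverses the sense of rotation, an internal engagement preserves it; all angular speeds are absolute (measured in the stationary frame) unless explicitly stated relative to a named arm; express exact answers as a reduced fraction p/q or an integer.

3-mesh fixed-axis compound train (all bearings frame-fixed)
mesh 1 [93T→93T]: |ω|/ω_in = 1×93/93 = 1, sense flips to −
mesh 2 [48T→96T]: |ω|/ω_in = 1×48/96 = 1/2, sense flips to +
mesh 3 [27T→61T]: |ω|/ω_in = (1/2)×27/61 = 27/122, sense flips to −
signed output speed (× input speed) = -27/122

-27/122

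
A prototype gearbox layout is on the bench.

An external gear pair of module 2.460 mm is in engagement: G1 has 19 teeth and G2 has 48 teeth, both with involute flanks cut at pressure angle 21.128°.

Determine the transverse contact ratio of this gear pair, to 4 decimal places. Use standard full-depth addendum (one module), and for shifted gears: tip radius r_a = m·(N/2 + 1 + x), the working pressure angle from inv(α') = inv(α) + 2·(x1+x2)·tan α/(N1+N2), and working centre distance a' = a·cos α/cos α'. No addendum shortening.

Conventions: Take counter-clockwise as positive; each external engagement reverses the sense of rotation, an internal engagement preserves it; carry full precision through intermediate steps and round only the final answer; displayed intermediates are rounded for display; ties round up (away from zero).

single-mesh involute tooth geometry (19T engaging 48T at module 2.460)
base radii: r_b1 = 21.799010, r_b2 = 55.071183
tip radii: r_a1 = 25.830000, r_a2 = 61.500000
no profile shift: α' = α, a' = a
action lengths: √(r_a1²−r_b1²) = 13.856120, √(r_a2²−r_b2²) = 27.375441
base pitch p_b = π·m·cos α = 7.208801
CR = (13.856120 + 27.375441 − 82.410000·sin 21.12800°)/7.208801 = 1.598970
contact ratio ≈ 1.5990

1.5990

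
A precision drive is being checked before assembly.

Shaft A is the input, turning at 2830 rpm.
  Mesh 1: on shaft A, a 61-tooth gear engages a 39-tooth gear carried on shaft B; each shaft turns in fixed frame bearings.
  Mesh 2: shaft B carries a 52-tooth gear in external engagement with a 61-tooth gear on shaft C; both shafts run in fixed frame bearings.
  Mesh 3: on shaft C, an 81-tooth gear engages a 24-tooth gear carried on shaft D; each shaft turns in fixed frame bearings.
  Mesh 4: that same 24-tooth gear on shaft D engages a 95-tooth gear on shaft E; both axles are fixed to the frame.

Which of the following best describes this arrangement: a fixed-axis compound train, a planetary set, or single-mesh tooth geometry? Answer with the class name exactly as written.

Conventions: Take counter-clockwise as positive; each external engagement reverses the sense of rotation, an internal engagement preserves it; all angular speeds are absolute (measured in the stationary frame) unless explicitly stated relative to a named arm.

fixed-axis compound train

recognized (5 fixed axles, 4 meshes): fixed-axis compound train
classification: fixed-axis compound train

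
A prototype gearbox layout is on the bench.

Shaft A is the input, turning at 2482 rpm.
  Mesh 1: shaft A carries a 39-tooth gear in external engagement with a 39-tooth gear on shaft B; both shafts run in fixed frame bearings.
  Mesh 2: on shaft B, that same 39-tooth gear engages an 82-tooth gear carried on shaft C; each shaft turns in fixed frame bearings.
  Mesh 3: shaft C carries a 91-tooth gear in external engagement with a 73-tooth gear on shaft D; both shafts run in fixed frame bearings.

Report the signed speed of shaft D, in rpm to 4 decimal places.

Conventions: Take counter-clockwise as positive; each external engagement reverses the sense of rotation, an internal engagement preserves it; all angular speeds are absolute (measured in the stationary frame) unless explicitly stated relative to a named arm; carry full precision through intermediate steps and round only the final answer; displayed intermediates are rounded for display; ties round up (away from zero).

3-mesh fixed-axis compound train (all bearings frame-fixed)
mesh 1 [39T→39T]: ω = 2482.0000×39/39 = 2482.0000 rpm, sense flips to −
mesh 2 [39T→82T]: ω = 2482.0000×39/82 = 1180.4634 rpm, sense flips to +
mesh 3 [91T→73T]: ω = 1180.4634×91/73 = 1471.5366 rpm, sense flips to −
signed output speed = -1471.5366 rpm

-1471.5366 rpm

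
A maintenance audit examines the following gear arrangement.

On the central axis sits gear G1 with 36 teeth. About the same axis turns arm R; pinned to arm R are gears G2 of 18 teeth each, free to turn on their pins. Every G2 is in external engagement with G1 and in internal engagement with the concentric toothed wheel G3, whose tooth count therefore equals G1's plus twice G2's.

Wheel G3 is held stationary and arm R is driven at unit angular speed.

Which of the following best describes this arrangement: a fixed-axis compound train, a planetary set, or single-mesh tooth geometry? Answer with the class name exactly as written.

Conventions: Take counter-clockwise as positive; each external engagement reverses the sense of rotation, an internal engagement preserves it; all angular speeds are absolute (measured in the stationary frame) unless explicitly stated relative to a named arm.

topology: planetary set — G1 36T / G2 18T / G3 72T, arm = carrier (Willis)
classification: planetary set

planetary set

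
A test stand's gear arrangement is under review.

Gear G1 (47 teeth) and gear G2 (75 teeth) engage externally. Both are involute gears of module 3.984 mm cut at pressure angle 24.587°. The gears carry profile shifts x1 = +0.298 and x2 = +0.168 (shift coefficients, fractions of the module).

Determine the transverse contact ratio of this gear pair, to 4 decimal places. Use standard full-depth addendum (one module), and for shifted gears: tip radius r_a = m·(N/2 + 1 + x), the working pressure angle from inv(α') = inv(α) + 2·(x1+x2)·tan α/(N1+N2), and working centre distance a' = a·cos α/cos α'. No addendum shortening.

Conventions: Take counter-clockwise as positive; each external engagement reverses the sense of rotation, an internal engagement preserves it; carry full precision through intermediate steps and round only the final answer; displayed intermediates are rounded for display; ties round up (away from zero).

recognized (one external pair, fixed centres): single-mesh tooth geometry, m = 3.984, N1 = 47, N2 = 75
base radii: r_b1 = 85.135162, r_b2 = 135.853982
tip radii: r_a1 = 98.795232, r_a2 = 154.053312
inv(α') = inv(24.587°) + 2·(+0.298+0.168)·tan α/(47+75) = 0.03193269  ⇒  α' = 25.50406°
a' = a·cos α / cos α' = 243.0240·cos 24.587°/cos 25.50406° = 244.848452
action lengths: √(r_a1²−r_b1²) = 50.124864, √(r_a2²−r_b2²) = 72.636895
base pitch p_b = π·m·cos α = 11.381277
CR = (50.124864 + 72.636895 − 244.848452·sin 25.50406°)/11.381277 = 1.523215
contact ratio ≈ 1.5232

1.5232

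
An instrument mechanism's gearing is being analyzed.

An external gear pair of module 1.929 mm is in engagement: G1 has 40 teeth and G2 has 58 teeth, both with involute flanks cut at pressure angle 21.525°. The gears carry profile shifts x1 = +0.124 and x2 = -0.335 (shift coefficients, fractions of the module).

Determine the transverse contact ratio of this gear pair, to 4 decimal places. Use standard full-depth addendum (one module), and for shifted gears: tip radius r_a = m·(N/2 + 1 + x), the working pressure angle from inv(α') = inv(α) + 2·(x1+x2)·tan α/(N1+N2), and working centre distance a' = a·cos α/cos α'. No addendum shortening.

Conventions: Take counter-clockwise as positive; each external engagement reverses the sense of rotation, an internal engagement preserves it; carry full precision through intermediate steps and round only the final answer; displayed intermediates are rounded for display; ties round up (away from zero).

1.6955

class = single-mesh tooth geometry [involute pair 40T × 58T, m = 1.929]
base radii: r_b1 = 35.889337, r_b2 = 52.039538
tip radii: r_a1 = 40.748196, r_a2 = 57.223785
inv(α') = inv(21.525°) + 2·(+0.124-0.335)·tan α/(40+58) = 0.01703408  ⇒  α' = 20.87837°
a' = a·cos α / cos α' = 94.5210·cos 21.525°/cos 20.87837° = 94.108102
action lengths: √(r_a1²−r_b1²) = 19.296916, √(r_a2²−r_b2²) = 23.800168
base pitch p_b = π·m·cos α = 5.637484
CR = (19.296916 + 23.800168 − 94.108102·sin 20.87837°)/5.637484 = 1.695496
contact ratio ≈ 1.6955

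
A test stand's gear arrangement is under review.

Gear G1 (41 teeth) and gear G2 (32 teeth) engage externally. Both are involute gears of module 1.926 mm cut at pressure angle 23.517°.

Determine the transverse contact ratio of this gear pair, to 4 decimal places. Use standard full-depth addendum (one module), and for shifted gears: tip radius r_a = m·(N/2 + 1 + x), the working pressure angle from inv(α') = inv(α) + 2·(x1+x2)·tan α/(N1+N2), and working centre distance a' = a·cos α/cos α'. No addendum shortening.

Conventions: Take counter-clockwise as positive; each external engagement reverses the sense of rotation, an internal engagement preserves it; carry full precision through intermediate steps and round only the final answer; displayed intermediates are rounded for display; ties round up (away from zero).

class = single-mesh tooth geometry [involute pair 41T × 32T, m = 1.926]
base radii: r_b1 = 36.203610, r_b2 = 28.256476
tip radii: r_a1 = 41.409000, r_a2 = 32.742000
no profile shift: α' = α, a' = a
action lengths: √(r_a1²−r_b1²) = 20.099848, √(r_a2²−r_b2²) = 16.541164
base pitch p_b = π·m·cos α = 5.548146
CR = (20.099848 + 16.541164 − 70.299000·sin 23.51700°)/5.548146 = 1.548305
contact ratio ≈ 1.5483

1.5483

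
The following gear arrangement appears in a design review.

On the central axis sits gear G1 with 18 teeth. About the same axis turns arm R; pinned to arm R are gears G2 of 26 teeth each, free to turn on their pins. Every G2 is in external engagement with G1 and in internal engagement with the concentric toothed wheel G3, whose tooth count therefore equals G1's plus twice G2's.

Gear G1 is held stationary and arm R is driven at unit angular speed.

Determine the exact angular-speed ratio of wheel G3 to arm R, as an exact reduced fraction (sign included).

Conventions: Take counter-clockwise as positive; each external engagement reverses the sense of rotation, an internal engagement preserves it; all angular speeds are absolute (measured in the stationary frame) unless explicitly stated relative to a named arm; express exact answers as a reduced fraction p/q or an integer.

44/35

recognized (axles ride arm R): planetary set, 18/26/70 teeth
ring teeth: 18 + 2·26 = 70
18(ω_sun−ω_arm) = −70(ω_ring−ω_arm),  ω_sun = 0, ω_arm = 1
ω_ring = 1 − (18/70)(0−1) = 44/35
ω_out/ω_in = 44/35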